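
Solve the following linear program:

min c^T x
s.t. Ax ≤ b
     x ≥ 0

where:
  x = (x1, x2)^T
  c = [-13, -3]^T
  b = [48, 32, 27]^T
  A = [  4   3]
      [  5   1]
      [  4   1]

Evaluate the objective at each vertex of the feasible region:
  z(0, 0) = 0
  z(6.4, 0) = -83.2
  z(5, 7) = -86  ←
  z(4.125, 10.5) = -85.12
  z(0, 16) = -48
The minimum is at x1 = 5, x2 = 7.

x1 = 5, x2 = 7, z = -86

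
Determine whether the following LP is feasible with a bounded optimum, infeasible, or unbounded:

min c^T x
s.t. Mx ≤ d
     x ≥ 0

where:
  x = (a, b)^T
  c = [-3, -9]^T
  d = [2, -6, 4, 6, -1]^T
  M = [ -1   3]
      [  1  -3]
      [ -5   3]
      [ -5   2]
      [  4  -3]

Infeasible (no feasible solution exists)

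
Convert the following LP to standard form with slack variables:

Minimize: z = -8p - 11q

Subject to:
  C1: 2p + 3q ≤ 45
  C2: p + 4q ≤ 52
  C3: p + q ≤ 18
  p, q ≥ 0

min z = -8p - 11q

s.t.
  2p + 3q + s1 = 45
  p + 4q + s2 = 52
  p + q + s3 = 18
  p, q, s1, s2, s3 ≥ 0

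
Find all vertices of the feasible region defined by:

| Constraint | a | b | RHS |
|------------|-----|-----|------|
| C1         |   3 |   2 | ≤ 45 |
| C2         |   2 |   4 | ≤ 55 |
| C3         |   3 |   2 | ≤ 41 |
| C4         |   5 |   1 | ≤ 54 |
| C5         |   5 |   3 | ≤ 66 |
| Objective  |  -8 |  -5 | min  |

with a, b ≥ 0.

(0, 0), (10.8, 0), (9.6, 6), (9, 7), (6.75, 10.38), (0, 13.75)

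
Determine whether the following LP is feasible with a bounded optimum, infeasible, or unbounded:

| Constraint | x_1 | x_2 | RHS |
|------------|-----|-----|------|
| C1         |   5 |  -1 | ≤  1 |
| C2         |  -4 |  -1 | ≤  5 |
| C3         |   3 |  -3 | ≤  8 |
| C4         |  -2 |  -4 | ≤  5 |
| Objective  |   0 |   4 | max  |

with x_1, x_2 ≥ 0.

Unbounded (objective can increase without bound)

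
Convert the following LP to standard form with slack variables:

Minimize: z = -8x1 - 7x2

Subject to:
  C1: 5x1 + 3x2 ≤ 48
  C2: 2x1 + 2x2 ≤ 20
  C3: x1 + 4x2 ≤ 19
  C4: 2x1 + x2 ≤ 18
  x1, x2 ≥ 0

min z = -8x1 - 7x2

s.t.
  5x1 + 3x2 + s1 = 48
  2x1 + 2x2 + s2 = 20
  x1 + 4x2 + s3 = 19
  2x1 + x2 + s4 = 18
  x1, x2, s1, s2, s3, s4 ≥ 0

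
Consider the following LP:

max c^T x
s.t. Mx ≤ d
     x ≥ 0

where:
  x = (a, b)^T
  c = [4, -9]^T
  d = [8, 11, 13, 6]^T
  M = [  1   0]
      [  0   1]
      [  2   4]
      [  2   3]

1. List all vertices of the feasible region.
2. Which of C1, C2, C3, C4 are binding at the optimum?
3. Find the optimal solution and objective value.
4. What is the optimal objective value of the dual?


1. (0, 0), (3, 0), (0, 2)
2. C4
3. a = 3, b = 0, z = 12
4. 12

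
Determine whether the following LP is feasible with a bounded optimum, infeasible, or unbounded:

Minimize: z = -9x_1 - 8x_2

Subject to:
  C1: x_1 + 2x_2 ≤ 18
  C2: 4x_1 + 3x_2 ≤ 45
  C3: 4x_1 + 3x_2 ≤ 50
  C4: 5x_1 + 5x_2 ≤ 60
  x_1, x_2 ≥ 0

Feasible with a bounded optimal solution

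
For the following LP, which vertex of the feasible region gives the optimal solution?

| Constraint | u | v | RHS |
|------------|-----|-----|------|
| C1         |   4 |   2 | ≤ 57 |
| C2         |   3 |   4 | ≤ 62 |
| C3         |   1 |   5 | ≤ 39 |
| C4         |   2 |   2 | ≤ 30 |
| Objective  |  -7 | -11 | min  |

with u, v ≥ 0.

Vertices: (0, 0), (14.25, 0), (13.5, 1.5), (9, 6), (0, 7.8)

Evaluate the objective at each vertex of the feasible region:
  z(0, 0) = 0
  z(14.25, 0) = -99.75
  z(13.5, 1.5) = -111
  z(9, 6) = -129  ←
  z(0, 7.8) = -85.8
The minimum is at u = 9, v = 6.

(9, 6)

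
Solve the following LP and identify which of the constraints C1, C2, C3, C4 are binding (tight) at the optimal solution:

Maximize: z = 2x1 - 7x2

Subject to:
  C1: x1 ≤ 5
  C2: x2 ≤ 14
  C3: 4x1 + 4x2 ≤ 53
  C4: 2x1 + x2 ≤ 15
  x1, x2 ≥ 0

At x1 = 5, x2 = 0, compute slack b - a·x for each constraint:
  C1: 5 − 5 = 0  (binding)
  C2: 14 − 0 = 14  (slack)
  C3: 53 − 20 = 33  (slack)
  C4: 15 − 10 = 5  (slack)

Optimal: x1 = 5, x2 = 0
Binding: C1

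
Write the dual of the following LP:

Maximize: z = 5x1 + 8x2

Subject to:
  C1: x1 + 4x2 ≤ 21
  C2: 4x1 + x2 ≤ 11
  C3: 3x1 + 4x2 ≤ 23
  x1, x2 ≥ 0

Primal max cᵀx s.t. Ax ≤ b, x ≥ 0  →  Dual min bᵀy s.t. Aᵀy ≥ c, y ≥ 0.

Minimize: z = 21y1 + 11y2 + 23y3

Subject to:
  y1 + 4y2 + 3y3 ≥ 5
  4y1 + y2 + 4y3 ≥ 8
  y1, y2, y3 ≥ 0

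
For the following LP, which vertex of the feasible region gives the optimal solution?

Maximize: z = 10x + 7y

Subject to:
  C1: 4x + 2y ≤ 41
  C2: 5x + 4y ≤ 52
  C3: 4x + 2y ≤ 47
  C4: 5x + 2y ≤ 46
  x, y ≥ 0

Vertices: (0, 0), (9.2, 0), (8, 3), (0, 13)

Evaluate the objective at each vertex of the feasible region:
  z(0, 0) = 0
  z(9.2, 0) = 92
  z(8, 3) = 101  ←
  z(0, 13) = 91
The maximum is at x = 8, y = 3.

(8, 3)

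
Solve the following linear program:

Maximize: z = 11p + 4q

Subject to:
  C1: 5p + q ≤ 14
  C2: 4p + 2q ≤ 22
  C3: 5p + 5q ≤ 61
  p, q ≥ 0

Evaluate the objective at each vertex of the feasible region:
  z(0, 0) = 0
  z(2.8, 0) = 30.8
  z(1, 9) = 47  ←
  z(0, 11) = 44
The maximum is at p = 1, q = 9.

p = 1, q = 9, z = 47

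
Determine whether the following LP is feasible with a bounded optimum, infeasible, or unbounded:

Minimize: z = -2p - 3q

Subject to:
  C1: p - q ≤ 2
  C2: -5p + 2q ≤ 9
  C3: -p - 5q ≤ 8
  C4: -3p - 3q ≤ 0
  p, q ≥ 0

Unbounded (objective can decrease without bound)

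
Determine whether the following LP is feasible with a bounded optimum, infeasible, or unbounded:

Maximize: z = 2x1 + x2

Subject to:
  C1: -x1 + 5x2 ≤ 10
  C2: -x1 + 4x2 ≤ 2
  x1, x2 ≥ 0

Unbounded (objective can increase without bound)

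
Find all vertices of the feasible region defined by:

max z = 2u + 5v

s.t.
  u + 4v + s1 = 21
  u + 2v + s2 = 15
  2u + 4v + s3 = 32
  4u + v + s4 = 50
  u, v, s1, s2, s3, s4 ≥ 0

(0, 0), (12.5, 0), (12.14, 1.429), (9, 3), (0, 5.25)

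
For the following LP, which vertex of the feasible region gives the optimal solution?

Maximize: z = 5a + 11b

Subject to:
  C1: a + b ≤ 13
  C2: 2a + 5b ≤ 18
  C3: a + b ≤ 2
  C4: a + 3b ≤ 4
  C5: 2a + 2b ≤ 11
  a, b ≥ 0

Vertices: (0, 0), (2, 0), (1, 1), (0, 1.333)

Evaluate the objective at each vertex of the feasible region:
  z(0, 0) = 0
  z(2, 0) = 10
  z(1, 1) = 16  ←
  z(0, 1.333) = 14.67
The maximum is at a = 1, b = 1.

(1, 1)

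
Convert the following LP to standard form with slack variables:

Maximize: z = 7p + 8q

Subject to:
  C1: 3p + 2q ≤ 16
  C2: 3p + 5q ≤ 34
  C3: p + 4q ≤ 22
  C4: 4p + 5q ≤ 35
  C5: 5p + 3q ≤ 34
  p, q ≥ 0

max z = 7p + 8q

s.t.
  3p + 2q + s1 = 16
  3p + 5q + s2 = 34
  p + 4q + s3 = 22
  4p + 5q + s4 = 35
  5p + 3q + s5 = 34
  p, q, s1, s2, s3, s4, s5 ≥ 0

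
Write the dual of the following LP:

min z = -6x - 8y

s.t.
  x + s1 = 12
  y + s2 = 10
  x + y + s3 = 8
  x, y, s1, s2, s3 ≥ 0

Primal min cᵀx s.t. Ax ≤ b, x ≥ 0  →  Dual max −bᵀy s.t. Aᵀy ≥ −c, y ≥ 0.

Maximize: z = -12y1 - 10y2 - 8y3

Subject to:
  y1 + y3 ≥ 6
  y2 + y3 ≥ 8
  y1, y2, y3 ≥ 0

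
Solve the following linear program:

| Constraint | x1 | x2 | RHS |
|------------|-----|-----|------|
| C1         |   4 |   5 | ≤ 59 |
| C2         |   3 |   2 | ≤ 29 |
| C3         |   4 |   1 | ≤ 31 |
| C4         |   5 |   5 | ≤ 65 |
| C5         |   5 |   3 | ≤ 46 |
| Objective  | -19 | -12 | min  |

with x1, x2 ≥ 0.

Evaluate the objective at each vertex of the feasible region:
  z(0, 0) = 0
  z(7.75, 0) = -147.2
  z(6.714, 4.143) = -177.3
  z(5, 7) = -179  ←
  z(3.857, 8.714) = -177.9
  z(0, 11.8) = -141.6
The minimum is at x1 = 5, x2 = 7.

x1 = 5, x2 = 7, z = -179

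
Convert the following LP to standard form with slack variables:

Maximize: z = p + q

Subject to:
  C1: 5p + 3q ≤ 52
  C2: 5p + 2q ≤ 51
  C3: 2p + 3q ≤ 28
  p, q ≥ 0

max z = p + q

s.t.
  5p + 3q + s1 = 52
  5p + 2q + s2 = 51
  2p + 3q + s3 = 28
  p, q, s1, s2, s3 ≥ 0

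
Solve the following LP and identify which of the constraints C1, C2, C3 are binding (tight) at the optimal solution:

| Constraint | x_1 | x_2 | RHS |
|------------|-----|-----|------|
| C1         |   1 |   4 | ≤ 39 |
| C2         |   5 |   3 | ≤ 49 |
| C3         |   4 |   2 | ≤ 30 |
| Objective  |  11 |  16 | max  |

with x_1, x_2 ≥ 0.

At x_1 = 3, x_2 = 9, compute slack b - a·x for each constraint:
  C1: 39 − 39 = 0  (binding)
  C2: 49 − 42 = 7  (slack)
  C3: 30 − 30 = 0  (binding)

Optimal: x_1 = 3, x_2 = 9
Binding: C1, C3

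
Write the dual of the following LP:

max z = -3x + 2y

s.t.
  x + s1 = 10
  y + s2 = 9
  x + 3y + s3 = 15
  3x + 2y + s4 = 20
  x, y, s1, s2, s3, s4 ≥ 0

Primal max cᵀx s.t. Ax ≤ b, x ≥ 0  →  Dual min bᵀy s.t. Aᵀy ≥ c, y ≥ 0.

Minimize: z = 10y1 + 9y2 + 15y3 + 20y4

Subject to:
  y1 + y3 + 3y4 ≥ -3
  y2 + 3y3 + 2y4 ≥ 2
  y1, y2, y3, y4 ≥ 0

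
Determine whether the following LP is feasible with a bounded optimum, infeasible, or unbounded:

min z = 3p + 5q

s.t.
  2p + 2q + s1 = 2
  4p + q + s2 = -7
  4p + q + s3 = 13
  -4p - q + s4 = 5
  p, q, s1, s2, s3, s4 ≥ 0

Infeasible (no feasible solution exists)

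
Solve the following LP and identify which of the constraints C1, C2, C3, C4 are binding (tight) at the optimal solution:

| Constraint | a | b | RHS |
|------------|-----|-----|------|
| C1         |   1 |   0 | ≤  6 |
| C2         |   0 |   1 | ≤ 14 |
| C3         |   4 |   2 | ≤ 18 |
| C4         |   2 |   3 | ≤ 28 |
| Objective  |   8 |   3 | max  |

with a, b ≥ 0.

At a = 4.5, b = 0, compute slack b - a·x for each constraint:
  C1: 6 − 4.5 = 1.5  (slack)
  C2: 14 − 0 = 14  (slack)
  C3: 18 − 18 = 0  (binding)
  C4: 28 − 9 = 19  (slack)

Optimal: a = 4.5, b = 0
Binding: C3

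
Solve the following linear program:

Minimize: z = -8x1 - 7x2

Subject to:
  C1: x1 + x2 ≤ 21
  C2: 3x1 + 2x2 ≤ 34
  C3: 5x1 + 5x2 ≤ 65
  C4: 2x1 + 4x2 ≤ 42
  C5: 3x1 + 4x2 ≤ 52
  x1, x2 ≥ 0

Evaluate the objective at each vertex of the feasible region:
  z(0, 0) = 0
  z(11.33, 0) = -90.67
  z(8, 5) = -99  ←
  z(5, 8) = -96
  z(0, 10.5) = -73.5
The minimum is at x1 = 8, x2 = 5.

x1 = 8, x2 = 5, z = -99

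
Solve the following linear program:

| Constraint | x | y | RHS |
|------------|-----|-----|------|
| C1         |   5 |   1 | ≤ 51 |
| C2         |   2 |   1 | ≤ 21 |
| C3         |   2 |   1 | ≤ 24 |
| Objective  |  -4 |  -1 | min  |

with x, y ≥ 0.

Evaluate the objective at each vertex of the feasible region:
  z(0, 0) = 0
  z(10.2, 0) = -40.8
  z(10, 1) = -41  ←
  z(0, 21) = -21
The minimum is at x = 10, y = 1.

x = 10, y = 1, z = -41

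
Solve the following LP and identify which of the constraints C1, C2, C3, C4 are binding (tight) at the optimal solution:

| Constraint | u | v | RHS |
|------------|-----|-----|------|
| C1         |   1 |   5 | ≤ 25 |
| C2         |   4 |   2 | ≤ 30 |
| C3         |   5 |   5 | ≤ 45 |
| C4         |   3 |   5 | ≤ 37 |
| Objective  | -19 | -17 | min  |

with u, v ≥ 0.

At u = 6, v = 3, compute slack b - a·x for each constraint:
  C1: 25 − 21 = 4  (slack)
  C2: 30 − 30 = 0  (binding)
  C3: 45 − 45 = 0  (binding)
  C4: 37 − 33 = 4  (slack)

Optimal: u = 6, v = 3
Binding: C2, C3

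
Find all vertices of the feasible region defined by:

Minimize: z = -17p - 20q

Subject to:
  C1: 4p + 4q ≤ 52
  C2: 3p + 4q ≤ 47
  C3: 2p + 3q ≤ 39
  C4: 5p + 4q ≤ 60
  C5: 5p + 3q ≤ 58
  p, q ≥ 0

(0, 0), (11.6, 0), (10.4, 2), (8, 5), (5, 8), (0, 11.75)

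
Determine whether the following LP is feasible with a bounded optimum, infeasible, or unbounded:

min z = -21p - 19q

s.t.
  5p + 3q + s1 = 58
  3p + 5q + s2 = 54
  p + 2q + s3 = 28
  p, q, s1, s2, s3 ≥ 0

Feasible with a bounded optimal solution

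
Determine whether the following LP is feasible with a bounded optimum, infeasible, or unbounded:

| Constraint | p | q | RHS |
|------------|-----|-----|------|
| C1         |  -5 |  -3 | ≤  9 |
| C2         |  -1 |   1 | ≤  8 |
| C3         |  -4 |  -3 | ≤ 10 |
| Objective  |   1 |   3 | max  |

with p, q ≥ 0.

Unbounded (objective can increase without bound)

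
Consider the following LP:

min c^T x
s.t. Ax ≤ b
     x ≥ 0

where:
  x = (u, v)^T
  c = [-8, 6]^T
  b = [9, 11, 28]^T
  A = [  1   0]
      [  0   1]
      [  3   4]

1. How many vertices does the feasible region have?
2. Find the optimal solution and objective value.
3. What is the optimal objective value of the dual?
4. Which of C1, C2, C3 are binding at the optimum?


1. 4
2. u = 9, v = 0, z = -72
3. -72
4. C1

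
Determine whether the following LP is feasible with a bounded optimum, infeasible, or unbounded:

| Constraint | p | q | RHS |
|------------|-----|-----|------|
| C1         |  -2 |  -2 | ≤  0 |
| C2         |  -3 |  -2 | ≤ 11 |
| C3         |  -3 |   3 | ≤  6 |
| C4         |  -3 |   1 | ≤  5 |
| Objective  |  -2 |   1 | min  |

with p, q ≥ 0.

Unbounded (objective can decrease without bound)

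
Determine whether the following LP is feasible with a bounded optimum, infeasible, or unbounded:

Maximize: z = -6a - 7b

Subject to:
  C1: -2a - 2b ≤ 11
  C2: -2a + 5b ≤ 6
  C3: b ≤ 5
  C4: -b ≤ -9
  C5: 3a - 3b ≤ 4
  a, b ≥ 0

Infeasible (no feasible solution exists)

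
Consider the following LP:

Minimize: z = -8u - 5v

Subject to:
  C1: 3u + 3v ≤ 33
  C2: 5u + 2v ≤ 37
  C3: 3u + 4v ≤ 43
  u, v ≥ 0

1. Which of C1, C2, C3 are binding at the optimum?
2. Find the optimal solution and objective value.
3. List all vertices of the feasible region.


1. C1, C2
2. u = 5, v = 6, z = -70
3. (0, 0), (7.4, 0), (5, 6), (1, 10), (0, 10.75)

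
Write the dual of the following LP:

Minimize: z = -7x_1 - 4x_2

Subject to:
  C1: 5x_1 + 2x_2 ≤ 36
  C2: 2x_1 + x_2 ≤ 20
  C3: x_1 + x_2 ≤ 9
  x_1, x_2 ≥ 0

Primal min cᵀx s.t. Ax ≤ b, x ≥ 0  →  Dual max −bᵀy s.t. Aᵀy ≥ −c, y ≥ 0.

Maximize: z = -36y1 - 20y2 - 9y3

Subject to:
  5y1 + 2y2 + y3 ≥ 7
  2y1 + y2 + y3 ≥ 4
  y1, y2, y3 ≥ 0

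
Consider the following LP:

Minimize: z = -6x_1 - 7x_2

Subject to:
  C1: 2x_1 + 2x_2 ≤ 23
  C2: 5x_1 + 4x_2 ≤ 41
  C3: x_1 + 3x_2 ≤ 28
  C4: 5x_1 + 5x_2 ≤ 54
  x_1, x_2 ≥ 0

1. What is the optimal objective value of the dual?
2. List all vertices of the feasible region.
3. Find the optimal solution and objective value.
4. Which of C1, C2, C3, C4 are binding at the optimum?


1. -69
2. (0, 0), (8.2, 0), (1, 9), (0, 9.333)
3. x_1 = 1, x_2 = 9, z = -69
4. C2, C3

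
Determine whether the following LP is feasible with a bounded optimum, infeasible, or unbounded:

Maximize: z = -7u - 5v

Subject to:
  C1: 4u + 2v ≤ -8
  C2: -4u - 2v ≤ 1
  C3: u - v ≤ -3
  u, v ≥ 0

Infeasible (no feasible solution exists)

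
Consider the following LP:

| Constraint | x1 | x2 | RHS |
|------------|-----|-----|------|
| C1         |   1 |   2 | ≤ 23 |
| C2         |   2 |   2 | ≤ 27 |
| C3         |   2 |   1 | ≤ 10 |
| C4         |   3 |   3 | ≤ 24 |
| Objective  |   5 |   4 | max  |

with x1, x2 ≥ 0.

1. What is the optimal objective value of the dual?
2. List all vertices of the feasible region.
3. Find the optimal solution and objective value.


1. 34
2. (0, 0), (5, 0), (2, 6), (0, 8)
3. x1 = 2, x2 = 6, z = 34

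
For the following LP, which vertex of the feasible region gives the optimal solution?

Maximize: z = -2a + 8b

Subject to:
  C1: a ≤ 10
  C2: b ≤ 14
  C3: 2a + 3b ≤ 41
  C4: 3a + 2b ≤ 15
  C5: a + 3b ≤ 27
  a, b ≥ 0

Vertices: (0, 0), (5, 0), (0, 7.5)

Evaluate the objective at each vertex of the feasible region:
  z(0, 0) = 0
  z(5, 0) = -10
  z(0, 7.5) = 60  ←
The maximum is at a = 0, b = 7.5.

(0, 7.5)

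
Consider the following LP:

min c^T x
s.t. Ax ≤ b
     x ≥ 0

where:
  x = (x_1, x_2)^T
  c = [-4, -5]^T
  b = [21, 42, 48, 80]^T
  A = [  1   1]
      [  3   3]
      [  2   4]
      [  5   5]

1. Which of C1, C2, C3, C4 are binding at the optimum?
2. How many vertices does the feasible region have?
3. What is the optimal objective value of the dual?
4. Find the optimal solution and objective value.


1. C2, C3
2. 4
3. -66
4. x_1 = 4, x_2 = 10, z = -66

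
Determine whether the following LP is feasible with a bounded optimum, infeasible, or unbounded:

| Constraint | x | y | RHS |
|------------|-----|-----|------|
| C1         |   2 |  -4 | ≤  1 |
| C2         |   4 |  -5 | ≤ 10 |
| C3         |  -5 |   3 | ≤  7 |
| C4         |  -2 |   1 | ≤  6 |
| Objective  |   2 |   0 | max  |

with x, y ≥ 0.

Unbounded (objective can increase without bound)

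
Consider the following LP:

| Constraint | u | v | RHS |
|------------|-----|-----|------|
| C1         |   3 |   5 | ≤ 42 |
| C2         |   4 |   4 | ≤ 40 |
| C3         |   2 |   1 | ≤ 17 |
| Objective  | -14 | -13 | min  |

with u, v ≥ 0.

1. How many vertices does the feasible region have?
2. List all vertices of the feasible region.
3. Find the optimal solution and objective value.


1. 5
2. (0, 0), (8.5, 0), (7, 3), (4, 6), (0, 8.4)
3. u = 7, v = 3, z = -137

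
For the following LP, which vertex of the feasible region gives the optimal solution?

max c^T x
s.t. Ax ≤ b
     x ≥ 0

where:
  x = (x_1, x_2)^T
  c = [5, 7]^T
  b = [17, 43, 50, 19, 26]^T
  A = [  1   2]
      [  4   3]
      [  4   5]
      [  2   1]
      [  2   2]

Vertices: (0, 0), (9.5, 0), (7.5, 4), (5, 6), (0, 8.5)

Evaluate the objective at each vertex of the feasible region:
  z(0, 0) = 0
  z(9.5, 0) = 47.5
  z(7.5, 4) = 65.5
  z(5, 6) = 67  ←
  z(0, 8.5) = 59.5
The maximum is at x_1 = 5, x_2 = 6.

(5, 6)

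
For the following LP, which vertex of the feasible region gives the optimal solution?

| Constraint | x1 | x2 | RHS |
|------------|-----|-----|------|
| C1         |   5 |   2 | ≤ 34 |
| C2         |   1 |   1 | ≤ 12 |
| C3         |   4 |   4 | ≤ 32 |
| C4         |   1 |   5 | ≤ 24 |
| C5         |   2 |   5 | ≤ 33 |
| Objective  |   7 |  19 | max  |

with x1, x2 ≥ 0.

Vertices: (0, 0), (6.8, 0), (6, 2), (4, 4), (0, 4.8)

Evaluate the objective at each vertex of the feasible region:
  z(0, 0) = 0
  z(6.8, 0) = 47.6
  z(6, 2) = 80
  z(4, 4) = 104  ←
  z(0, 4.8) = 91.2
The maximum is at x1 = 4, x2 = 4.

(4, 4)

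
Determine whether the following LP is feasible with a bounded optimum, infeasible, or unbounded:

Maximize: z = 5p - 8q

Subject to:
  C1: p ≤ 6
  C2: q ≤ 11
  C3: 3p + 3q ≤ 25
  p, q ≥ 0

Feasible with a bounded optimal solution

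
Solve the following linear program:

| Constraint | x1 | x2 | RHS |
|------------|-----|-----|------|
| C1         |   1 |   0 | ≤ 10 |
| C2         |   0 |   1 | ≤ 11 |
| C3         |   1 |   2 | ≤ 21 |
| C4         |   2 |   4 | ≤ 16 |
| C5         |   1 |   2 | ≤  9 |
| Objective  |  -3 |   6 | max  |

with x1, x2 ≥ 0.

Evaluate the objective at each vertex of the feasible region:
  z(0, 0) = 0
  z(8, 0) = -24
  z(0, 4) = 24  ←
The maximum is at x1 = 0, x2 = 4.

x1 = 0, x2 = 4, z = 24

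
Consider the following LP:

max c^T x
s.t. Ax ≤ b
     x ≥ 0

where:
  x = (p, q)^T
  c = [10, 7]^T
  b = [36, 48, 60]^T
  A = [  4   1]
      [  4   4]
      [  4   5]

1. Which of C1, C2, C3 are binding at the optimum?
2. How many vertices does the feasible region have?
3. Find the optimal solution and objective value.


1. C1, C2
2. 4
3. p = 8, q = 4, z = 108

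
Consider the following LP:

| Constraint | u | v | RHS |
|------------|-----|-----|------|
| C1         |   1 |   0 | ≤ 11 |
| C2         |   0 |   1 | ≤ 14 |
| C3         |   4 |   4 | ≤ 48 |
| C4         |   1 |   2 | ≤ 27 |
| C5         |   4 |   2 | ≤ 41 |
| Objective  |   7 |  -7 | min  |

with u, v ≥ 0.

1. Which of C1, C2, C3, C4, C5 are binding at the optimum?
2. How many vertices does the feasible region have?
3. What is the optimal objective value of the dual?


1. C3
2. 4
3. -84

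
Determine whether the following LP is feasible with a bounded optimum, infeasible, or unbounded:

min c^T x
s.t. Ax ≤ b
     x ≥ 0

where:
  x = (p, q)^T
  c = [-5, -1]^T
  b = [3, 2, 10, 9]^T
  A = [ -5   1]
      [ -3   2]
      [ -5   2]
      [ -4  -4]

Unbounded (objective can decrease without bound)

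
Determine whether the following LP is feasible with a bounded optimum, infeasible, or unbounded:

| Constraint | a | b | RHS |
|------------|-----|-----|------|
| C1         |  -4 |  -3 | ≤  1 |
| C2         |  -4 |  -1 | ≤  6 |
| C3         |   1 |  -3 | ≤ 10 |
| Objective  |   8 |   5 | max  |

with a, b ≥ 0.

Unbounded (objective can increase without bound)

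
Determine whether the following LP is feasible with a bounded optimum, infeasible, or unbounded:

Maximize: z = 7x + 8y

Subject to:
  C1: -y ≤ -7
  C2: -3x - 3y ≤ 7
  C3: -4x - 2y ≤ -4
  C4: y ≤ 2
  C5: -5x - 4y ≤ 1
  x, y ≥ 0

Infeasible (no feasible solution exists)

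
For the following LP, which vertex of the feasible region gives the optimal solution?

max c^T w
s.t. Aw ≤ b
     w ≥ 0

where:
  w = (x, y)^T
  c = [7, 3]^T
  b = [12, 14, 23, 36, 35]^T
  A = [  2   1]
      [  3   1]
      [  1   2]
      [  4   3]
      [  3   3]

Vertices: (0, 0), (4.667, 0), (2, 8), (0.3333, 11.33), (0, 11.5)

Evaluate the objective at each vertex of the feasible region:
  z(0, 0) = 0
  z(4.667, 0) = 32.67
  z(2, 8) = 38  ←
  z(0.3333, 11.33) = 36.33
  z(0, 11.5) = 34.5
The maximum is at x = 2, y = 8.

(2, 8)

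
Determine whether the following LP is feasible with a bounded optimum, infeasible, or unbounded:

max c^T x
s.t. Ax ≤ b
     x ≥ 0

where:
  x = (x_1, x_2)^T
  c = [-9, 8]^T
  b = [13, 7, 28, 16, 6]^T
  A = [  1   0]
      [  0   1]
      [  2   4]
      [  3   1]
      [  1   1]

Feasible with a bounded optimal solution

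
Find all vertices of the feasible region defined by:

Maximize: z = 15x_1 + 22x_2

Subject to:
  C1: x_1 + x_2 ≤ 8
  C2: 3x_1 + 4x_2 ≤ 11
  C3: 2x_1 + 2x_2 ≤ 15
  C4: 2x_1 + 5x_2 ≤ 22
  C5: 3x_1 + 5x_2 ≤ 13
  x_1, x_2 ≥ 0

(0, 0), (3.667, 0), (1, 2), (0, 2.6)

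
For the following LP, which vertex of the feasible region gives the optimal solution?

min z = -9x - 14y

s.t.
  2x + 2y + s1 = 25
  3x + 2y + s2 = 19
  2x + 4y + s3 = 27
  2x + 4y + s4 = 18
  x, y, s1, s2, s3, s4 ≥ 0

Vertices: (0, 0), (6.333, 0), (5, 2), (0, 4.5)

Evaluate the objective at each vertex of the feasible region:
  z(0, 0) = 0
  z(6.333, 0) = -57
  z(5, 2) = -73  ←
  z(0, 4.5) = -63
The minimum is at x = 5, y = 2.

(5, 2)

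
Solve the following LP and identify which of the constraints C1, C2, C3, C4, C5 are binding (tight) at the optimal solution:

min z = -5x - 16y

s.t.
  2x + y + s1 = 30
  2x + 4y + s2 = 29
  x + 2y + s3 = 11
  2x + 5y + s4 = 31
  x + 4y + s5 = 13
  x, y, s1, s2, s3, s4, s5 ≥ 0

At x = 9, y = 1, compute slack b - a·x for each constraint:
  C1: 30 − 19 = 11  (slack)
  C2: 29 − 22 = 7  (slack)
  C3: 11 − 11 = 0  (binding)
  C4: 31 − 23 = 8  (slack)
  C5: 13 − 13 = 0  (binding)

Optimal: x = 9, y = 1
Binding: C3, C5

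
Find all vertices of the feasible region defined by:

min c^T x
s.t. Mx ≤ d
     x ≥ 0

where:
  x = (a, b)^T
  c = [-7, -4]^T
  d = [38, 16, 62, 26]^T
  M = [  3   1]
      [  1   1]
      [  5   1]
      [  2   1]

(0, 0), (12.4, 0), (12, 2), (10, 6), (0, 16)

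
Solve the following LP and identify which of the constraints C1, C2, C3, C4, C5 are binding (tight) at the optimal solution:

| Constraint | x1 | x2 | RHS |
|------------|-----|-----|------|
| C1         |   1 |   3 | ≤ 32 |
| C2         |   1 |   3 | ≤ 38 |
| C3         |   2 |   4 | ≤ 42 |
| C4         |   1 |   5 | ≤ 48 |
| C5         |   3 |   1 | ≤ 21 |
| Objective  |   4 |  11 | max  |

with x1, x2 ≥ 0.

At x1 = 3, x2 = 9, compute slack b - a·x for each constraint:
  C1: 32 − 30 = 2  (slack)
  C2: 38 − 30 = 8  (slack)
  C3: 42 − 42 = 0  (binding)
  C4: 48 − 48 = 0  (binding)
  C5: 21 − 18 = 3  (slack)

Optimal: x1 = 3, x2 = 9
Binding: C3, C4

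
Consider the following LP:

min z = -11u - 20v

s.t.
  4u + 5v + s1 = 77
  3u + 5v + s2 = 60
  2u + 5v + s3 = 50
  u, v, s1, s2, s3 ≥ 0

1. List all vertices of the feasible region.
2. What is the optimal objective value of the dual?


1. (0, 0), (19.25, 0), (17, 1.8), (10, 6), (0, 10)
2. -230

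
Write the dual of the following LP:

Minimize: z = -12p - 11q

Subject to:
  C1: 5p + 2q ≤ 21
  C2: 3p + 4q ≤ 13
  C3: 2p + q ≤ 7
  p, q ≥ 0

Primal min cᵀx s.t. Ax ≤ b, x ≥ 0  →  Dual max −bᵀy s.t. Aᵀy ≥ −c, y ≥ 0.

Maximize: z = -21y1 - 13y2 - 7y3

Subject to:
  5y1 + 3y2 + 2y3 ≥ 12
  2y1 + 4y2 + y3 ≥ 11
  y1, y2, y3 ≥ 0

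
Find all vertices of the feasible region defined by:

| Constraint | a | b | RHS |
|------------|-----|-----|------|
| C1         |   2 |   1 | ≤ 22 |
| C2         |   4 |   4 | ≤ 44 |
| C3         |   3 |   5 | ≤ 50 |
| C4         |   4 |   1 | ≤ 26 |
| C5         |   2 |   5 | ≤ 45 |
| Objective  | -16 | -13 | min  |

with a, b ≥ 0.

(0, 0), (6.5, 0), (5, 6), (3.333, 7.667), (0, 9)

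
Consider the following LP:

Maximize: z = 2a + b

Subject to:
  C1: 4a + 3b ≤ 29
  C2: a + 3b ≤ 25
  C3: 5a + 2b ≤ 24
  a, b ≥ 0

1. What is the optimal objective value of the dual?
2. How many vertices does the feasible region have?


1. 11
2. 5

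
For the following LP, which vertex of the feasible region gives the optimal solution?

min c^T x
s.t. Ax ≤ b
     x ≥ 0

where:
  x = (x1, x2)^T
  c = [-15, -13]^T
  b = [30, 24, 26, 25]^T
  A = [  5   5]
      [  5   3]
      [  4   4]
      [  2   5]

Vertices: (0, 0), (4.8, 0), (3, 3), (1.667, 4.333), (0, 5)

Evaluate the objective at each vertex of the feasible region:
  z(0, 0) = 0
  z(4.8, 0) = -72
  z(3, 3) = -84  ←
  z(1.667, 4.333) = -81.33
  z(0, 5) = -65
The minimum is at x1 = 3, x2 = 3.

(3, 3)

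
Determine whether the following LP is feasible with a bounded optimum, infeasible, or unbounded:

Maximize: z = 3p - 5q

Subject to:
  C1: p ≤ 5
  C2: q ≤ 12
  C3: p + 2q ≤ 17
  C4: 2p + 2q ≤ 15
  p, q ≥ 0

Feasible with a bounded optimal solution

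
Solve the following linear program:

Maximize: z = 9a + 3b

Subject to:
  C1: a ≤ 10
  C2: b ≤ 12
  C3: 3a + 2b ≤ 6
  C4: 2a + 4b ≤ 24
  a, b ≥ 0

Evaluate the objective at each vertex of the feasible region:
  z(0, 0) = 0
  z(2, 0) = 18  ←
  z(0, 3) = 9
The maximum is at a = 2, b = 0.

a = 2, b = 0, z = 18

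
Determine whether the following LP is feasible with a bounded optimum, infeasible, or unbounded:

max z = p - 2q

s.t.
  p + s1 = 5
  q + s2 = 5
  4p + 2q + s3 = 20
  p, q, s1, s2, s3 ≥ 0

Feasible with a bounded optimal solution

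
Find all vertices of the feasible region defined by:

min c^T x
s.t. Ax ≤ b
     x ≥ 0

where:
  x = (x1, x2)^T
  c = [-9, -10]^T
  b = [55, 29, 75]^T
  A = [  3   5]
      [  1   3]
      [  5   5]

(0, 0), (15, 0), (10, 5), (5, 8), (0, 9.667)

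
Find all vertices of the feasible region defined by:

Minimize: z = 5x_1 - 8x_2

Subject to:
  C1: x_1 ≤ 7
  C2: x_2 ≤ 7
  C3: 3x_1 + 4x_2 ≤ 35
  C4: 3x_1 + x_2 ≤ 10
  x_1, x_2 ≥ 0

(0, 0), (3.333, 0), (1, 7), (0, 7)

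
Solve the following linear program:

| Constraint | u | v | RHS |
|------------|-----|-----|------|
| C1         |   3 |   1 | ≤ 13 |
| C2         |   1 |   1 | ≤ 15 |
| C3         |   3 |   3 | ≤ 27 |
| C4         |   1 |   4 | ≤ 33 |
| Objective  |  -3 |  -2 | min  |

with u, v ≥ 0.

Evaluate the objective at each vertex of the feasible region:
  z(0, 0) = 0
  z(4.333, 0) = -13
  z(2, 7) = -20  ←
  z(1, 8) = -19
  z(0, 8.25) = -16.5
The minimum is at u = 2, v = 7.

u = 2, v = 7, z = -20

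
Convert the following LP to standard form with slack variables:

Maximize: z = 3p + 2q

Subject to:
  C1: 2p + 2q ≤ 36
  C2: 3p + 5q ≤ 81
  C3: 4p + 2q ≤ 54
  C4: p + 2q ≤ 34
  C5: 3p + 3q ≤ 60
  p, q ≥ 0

max z = 3p + 2q

s.t.
  2p + 2q + s1 = 36
  3p + 5q + s2 = 81
  4p + 2q + s3 = 54
  p + 2q + s4 = 34
  3p + 3q + s5 = 60
  p, q, s1, s2, s3, s4, s5 ≥ 0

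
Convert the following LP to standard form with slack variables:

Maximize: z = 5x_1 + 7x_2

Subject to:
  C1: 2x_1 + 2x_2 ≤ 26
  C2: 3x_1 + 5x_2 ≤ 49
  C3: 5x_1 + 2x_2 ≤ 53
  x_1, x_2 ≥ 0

max z = 5x_1 + 7x_2

s.t.
  2x_1 + 2x_2 + s1 = 26
  3x_1 + 5x_2 + s2 = 49
  5x_1 + 2x_2 + s3 = 53
  x_1, x_2, s1, s2, s3 ≥ 0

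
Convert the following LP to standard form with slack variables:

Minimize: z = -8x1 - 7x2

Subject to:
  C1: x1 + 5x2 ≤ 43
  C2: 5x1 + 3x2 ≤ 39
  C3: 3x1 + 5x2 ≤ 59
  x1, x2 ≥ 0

min z = -8x1 - 7x2

s.t.
  x1 + 5x2 + s1 = 43
  5x1 + 3x2 + s2 = 39
  3x1 + 5x2 + s3 = 59
  x1, x2, s1, s2, s3 ≥ 0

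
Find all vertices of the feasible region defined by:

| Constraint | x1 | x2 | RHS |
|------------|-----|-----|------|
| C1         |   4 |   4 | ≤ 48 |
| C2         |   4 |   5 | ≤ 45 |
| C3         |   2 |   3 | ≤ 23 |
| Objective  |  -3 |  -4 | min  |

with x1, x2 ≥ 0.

(0, 0), (11.25, 0), (10, 1), (0, 7.667)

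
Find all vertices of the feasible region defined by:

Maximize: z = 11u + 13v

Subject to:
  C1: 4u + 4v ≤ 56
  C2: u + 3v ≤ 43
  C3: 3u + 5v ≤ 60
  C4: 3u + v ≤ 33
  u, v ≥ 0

(0, 0), (11, 0), (9.5, 4.5), (5, 9), (0, 12)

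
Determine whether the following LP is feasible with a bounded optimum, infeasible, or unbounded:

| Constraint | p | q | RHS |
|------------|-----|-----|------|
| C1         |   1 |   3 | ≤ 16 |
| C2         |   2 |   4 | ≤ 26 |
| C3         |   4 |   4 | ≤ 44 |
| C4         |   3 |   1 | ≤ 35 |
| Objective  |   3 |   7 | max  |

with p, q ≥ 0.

Feasible with a bounded optimal solution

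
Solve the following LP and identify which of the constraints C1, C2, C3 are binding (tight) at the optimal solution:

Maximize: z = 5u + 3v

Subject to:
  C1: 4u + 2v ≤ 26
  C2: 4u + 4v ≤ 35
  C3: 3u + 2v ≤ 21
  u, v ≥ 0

At u = 5, v = 3, compute slack b - a·x for each constraint:
  C1: 26 − 26 = 0  (binding)
  C2: 35 − 32 = 3  (slack)
  C3: 21 − 21 = 0  (binding)

Optimal: u = 5, v = 3
Binding: C1, C3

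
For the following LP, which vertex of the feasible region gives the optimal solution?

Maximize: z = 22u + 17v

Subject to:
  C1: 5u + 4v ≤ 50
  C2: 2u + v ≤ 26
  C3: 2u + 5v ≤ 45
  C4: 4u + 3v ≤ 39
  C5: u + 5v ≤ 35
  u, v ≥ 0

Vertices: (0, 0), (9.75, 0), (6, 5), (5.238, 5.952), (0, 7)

Evaluate the objective at each vertex of the feasible region:
  z(0, 0) = 0
  z(9.75, 0) = 214.5
  z(6, 5) = 217  ←
  z(5.238, 5.952) = 216.4
  z(0, 7) = 119
The maximum is at u = 6, v = 5.

(6, 5)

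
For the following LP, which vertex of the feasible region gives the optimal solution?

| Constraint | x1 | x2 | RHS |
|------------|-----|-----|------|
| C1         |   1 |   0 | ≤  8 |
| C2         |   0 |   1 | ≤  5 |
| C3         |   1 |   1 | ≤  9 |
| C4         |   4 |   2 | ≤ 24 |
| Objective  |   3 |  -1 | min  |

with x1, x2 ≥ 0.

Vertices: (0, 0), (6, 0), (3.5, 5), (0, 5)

Evaluate the objective at each vertex of the feasible region:
  z(0, 0) = 0
  z(6, 0) = 18
  z(3.5, 5) = 5.5
  z(0, 5) = -5  ←
The minimum is at x1 = 0, x2 = 5.

(0, 5)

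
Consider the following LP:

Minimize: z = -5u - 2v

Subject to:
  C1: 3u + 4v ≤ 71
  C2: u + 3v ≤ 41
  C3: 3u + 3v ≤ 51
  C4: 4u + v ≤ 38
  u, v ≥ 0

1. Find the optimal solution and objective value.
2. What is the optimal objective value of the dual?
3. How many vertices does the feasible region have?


1. u = 7, v = 10, z = -55
2. -55
3. 5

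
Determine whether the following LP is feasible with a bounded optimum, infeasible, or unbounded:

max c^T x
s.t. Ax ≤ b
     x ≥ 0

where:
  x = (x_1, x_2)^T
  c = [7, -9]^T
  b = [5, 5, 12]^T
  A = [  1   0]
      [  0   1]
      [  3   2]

Feasible with a bounded optimal solution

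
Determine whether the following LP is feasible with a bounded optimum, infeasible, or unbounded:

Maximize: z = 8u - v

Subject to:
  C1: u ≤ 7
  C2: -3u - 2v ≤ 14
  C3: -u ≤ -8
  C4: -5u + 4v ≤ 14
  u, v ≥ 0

Infeasible (no feasible solution exists)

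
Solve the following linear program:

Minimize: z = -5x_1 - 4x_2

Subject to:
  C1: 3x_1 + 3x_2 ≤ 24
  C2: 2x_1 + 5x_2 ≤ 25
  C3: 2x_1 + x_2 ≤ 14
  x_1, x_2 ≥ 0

Evaluate the objective at each vertex of the feasible region:
  z(0, 0) = 0
  z(7, 0) = -35
  z(6, 2) = -38  ←
  z(5, 3) = -37
  z(0, 5) = -20
The minimum is at x_1 = 6, x_2 = 2.

x_1 = 6, x_2 = 2, z = -38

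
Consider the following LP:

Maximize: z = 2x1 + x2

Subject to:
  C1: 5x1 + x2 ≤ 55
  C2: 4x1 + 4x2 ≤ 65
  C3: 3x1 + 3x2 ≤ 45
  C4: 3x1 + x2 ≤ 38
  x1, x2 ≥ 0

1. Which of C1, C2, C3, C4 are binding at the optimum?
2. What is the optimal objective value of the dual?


1. C1, C3
2. 25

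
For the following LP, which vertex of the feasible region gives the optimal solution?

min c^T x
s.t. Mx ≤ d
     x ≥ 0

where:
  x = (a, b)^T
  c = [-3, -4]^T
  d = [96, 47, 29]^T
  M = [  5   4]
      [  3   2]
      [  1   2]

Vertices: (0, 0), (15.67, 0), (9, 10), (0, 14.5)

Evaluate the objective at each vertex of the feasible region:
  z(0, 0) = 0
  z(15.67, 0) = -47
  z(9, 10) = -67  ←
  z(0, 14.5) = -58
The minimum is at a = 9, b = 10.

(9, 10)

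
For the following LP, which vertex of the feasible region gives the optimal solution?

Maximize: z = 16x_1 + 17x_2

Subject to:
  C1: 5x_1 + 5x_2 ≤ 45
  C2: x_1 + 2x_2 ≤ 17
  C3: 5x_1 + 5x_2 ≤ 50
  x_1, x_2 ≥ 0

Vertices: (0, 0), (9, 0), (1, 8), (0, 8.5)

Evaluate the objective at each vertex of the feasible region:
  z(0, 0) = 0
  z(9, 0) = 144
  z(1, 8) = 152  ←
  z(0, 8.5) = 144.5
The maximum is at x_1 = 1, x_2 = 8.

(1, 8)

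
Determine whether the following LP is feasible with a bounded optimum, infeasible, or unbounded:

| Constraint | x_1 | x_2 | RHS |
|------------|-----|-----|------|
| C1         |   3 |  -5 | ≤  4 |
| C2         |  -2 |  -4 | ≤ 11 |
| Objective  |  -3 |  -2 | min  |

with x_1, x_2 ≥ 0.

Unbounded (objective can decrease without bound)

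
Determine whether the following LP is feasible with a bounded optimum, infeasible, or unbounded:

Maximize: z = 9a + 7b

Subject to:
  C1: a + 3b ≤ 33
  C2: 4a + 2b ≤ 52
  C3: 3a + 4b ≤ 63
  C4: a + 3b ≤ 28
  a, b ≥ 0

Feasible with a bounded optimal solution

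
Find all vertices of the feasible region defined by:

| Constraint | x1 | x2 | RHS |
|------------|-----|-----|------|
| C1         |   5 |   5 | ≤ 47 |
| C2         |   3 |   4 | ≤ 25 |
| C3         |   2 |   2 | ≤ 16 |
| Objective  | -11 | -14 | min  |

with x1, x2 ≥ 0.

(0, 0), (8, 0), (7, 1), (0, 6.25)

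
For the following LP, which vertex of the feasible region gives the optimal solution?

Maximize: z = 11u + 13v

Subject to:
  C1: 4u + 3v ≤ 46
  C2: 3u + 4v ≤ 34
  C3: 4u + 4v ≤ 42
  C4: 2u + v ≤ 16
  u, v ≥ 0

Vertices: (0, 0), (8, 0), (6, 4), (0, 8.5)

Evaluate the objective at each vertex of the feasible region:
  z(0, 0) = 0
  z(8, 0) = 88
  z(6, 4) = 118  ←
  z(0, 8.5) = 110.5
The maximum is at u = 6, v = 4.

(6, 4)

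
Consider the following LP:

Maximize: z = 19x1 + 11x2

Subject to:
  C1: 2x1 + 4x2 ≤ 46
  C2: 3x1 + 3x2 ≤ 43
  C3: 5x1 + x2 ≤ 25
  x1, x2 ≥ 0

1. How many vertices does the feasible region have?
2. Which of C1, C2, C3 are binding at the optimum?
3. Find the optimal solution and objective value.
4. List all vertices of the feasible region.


1. 4
2. C1, C3
3. x1 = 3, x2 = 10, z = 167
4. (0, 0), (5, 0), (3, 10), (0, 11.5)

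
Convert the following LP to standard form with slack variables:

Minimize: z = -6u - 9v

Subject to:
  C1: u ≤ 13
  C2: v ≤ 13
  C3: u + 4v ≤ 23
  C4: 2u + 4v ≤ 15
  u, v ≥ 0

min z = -6u - 9v

s.t.
  u + s1 = 13
  v + s2 = 13
  u + 4v + s3 = 23
  2u + 4v + s4 = 15
  u, v, s1, s2, s3, s4 ≥ 0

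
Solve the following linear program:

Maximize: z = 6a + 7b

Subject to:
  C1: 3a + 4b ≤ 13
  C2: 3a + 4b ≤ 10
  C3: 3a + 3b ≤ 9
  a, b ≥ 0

Evaluate the objective at each vertex of the feasible region:
  z(0, 0) = 0
  z(3, 0) = 18
  z(2, 1) = 19  ←
  z(0, 2.5) = 17.5
The maximum is at a = 2, b = 1.

a = 2, b = 1, z = 19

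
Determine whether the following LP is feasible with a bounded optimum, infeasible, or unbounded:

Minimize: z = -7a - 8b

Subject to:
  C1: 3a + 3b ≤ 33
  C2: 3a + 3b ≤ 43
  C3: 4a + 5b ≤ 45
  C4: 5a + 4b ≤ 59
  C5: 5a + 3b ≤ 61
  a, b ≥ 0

Feasible with a bounded optimal solution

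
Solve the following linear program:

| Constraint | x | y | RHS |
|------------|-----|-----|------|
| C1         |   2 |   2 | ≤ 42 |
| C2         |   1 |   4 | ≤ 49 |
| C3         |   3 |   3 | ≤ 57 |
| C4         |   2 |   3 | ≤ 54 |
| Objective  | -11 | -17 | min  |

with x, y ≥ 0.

Evaluate the objective at each vertex of the feasible region:
  z(0, 0) = 0
  z(19, 0) = -209
  z(9, 10) = -269  ←
  z(0, 12.25) = -208.2
The minimum is at x = 9, y = 10.

x = 9, y = 10, z = -269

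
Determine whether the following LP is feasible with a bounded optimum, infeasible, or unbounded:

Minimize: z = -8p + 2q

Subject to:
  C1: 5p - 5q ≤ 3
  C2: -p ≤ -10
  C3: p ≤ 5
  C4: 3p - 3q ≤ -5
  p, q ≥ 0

Infeasible (no feasible solution exists)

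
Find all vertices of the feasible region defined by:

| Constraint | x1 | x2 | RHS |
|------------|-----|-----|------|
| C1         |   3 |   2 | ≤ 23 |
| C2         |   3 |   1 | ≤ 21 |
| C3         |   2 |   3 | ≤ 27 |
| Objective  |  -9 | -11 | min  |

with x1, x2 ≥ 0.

(0, 0), (7, 0), (6.333, 2), (3, 7), (0, 9)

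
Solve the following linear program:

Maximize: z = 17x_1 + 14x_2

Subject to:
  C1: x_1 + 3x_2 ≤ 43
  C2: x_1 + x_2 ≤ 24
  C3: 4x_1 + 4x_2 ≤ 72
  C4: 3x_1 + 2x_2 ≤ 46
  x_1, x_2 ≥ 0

Evaluate the objective at each vertex of the feasible region:
  z(0, 0) = 0
  z(15.33, 0) = 260.7
  z(10, 8) = 282  ←
  z(5.5, 12.5) = 268.5
  z(0, 14.33) = 200.7
The maximum is at x_1 = 10, x_2 = 8.

x_1 = 10, x_2 = 8, z = 282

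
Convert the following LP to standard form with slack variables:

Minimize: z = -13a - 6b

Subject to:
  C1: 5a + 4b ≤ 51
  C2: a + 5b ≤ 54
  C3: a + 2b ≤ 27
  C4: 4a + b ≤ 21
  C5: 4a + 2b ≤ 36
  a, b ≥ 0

min z = -13a - 6b

s.t.
  5a + 4b + s1 = 51
  a + 5b + s2 = 54
  a + 2b + s3 = 27
  4a + b + s4 = 21
  4a + 2b + s5 = 36
  a, b, s1, s2, s3, s4, s5 ≥ 0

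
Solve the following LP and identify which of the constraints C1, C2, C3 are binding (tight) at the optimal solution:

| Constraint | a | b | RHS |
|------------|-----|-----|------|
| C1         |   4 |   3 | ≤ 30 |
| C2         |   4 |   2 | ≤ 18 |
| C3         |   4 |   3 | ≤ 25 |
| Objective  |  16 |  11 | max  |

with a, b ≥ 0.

At a = 1, b = 7, compute slack b - a·x for each constraint:
  C1: 30 − 25 = 5  (slack)
  C2: 18 − 18 = 0  (binding)
  C3: 25 − 25 = 0  (binding)

Optimal: a = 1, b = 7
Binding: C2, C3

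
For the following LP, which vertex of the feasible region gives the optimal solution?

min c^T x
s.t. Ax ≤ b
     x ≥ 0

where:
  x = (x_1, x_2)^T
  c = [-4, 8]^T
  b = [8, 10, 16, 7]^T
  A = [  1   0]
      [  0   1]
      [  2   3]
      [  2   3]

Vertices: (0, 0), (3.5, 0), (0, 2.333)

Evaluate the objective at each vertex of the feasible region:
  z(0, 0) = 0
  z(3.5, 0) = -14  ←
  z(0, 2.333) = 18.67
The minimum is at x_1 = 3.5, x_2 = 0.

(3.5, 0)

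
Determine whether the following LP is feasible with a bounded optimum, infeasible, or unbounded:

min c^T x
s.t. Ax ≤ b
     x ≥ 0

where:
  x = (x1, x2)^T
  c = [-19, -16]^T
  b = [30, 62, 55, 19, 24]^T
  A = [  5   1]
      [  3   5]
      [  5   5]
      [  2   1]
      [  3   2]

Feasible with a bounded optimal solution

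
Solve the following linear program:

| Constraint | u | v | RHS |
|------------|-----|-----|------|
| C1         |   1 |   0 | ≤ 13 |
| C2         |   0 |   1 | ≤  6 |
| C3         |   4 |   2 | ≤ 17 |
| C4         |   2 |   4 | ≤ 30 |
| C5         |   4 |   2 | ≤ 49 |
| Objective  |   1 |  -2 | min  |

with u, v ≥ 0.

Evaluate the objective at each vertex of the feasible region:
  z(0, 0) = 0
  z(4.25, 0) = 4.25
  z(1.25, 6) = -10.75
  z(0, 6) = -12  ←
The minimum is at u = 0, v = 6.

u = 0, v = 6, z = -12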